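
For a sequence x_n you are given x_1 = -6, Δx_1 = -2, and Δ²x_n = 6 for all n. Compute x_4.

Build the table forward from the leading diagonal:
Second differences: 6, 6, 6, 6
First differences: -2, 4, 10, 16
x: -6, -8, -4, 6

6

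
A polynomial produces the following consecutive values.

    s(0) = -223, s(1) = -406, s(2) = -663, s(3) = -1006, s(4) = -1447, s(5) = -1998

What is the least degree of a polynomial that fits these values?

First differences: -183, -257, -343, -441, -551
Second differences: -74, -86, -98, -110
Third differences: -12, -12, -12
The third differences are constant, so the polynomial has degree 3.

3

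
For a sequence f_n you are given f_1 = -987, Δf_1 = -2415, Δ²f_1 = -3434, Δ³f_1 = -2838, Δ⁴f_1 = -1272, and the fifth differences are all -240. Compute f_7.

Build the table forward from the leading diagonal:
Δ⁵: -240  -240  -240  -240  -240  -240  -240
Δ⁴: -1272  -1512  -1752  -1992  -2232  -2472  -2712
Δ³: -2838  -4110  -5622  -7374  -9366  -11598  -14070
Δ²: -3434  -6272  -10382  -16004  -23378  -32744  -44342
Δ: -2415  -5849  -12121  -22503  -38507  -61885  -94629
f: -987  -3402  -9251  -21372  -43875  -82382  -144267

-144267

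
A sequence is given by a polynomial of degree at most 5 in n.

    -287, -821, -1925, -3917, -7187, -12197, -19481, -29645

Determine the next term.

-534 , -1104 , -1992 , -3270 , -5010 , -7284 , -10164
-570 , -888 , -1278 , -1740 , -2274 , -2880
-318 , -390 , -462 , -534 , -606
-72 , -72 , -72 , -72
Fourth differences constant at -72.
-606 − 72 = -678;  -2880 − 678 = -3558;  -10164 − 3558 = -13722;  -29645 − 13722 = -43367

-43367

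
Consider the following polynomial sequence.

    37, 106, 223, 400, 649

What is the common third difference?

12

D1: 69, 117, 177, 249
D2: 48, 60, 72
D3: 12, 12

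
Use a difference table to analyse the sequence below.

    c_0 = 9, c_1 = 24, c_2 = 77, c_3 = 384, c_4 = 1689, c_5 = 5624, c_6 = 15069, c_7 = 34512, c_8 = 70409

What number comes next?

D1: 15, 53, 307, 1305, 3935, 9445, 19443, 35897
D2: 38, 254, 998, 2630, 5510, 9998, 16454
D3: 216, 744, 1632, 2880, 4488, 6456
D4: 528, 888, 1248, 1608, 1968
D5: 360, 360, 360, 360
Constant fifth difference = 360, so extend:
1968 + 360 = 2328;  6456 + 2328 = 8784;  16454 + 8784 = 25238;  35897 + 25238 = 61135;  70409 + 61135 = 131544

131544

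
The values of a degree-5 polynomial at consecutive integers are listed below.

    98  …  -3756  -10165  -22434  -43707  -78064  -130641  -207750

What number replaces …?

-879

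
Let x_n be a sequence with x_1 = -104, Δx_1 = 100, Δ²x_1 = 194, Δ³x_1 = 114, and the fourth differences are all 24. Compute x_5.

Build the table forward from the leading diagonal:
D4: 24  24  24  24  24
D3: 114  138  162  186  210
D2: 194  308  446  608  794
D1: 100  294  602  1048  1656
x: -104  -4  290  892  1940

1940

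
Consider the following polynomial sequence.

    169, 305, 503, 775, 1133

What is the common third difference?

D1: 136, 198, 272, 358
D2: 62, 74, 86
D3: 12, 12

12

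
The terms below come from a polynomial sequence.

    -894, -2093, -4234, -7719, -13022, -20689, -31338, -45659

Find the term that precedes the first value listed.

-307

Δ: -1199  -2141  -3485  -5303  -7667  -10649  -14321
Δ²: -942  -1344  -1818  -2364  -2982  -3672
Δ³: -402  -474  -546  -618  -690
Δ⁴: -72  -72  -72  -72
The fourth differences are constant at -72.
Work back: -402 + 72 = -330;  -942 + 330 = -612;  -1199 + 612 = -587;  -894 + 587 = -307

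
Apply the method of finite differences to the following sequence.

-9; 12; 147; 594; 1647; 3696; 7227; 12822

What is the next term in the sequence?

First differences: 21 , 135 , 447 , 1053 , 2049 , 3531 , 5595
Second differences: 114 , 312 , 606 , 996 , 1482 , 2064
Third differences: 198 , 294 , 390 , 486 , 582
Fourth differences: 96 , 96 , 96 , 96
The fourth differences are constant (96).
582 + 96 = 678;  2064 + 678 = 2742;  5595 + 2742 = 8337;  12822 + 8337 = 21159

21159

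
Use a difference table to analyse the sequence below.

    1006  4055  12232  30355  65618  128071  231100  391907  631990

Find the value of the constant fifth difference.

480

First differences: 3049, 8177, 18123, 35263, 62453, 103029, 160807, 240083
Second differences: 5128, 9946, 17140, 27190, 40576, 57778, 79276
Third differences: 4818, 7194, 10050, 13386, 17202, 21498
Fourth differences: 2376, 2856, 3336, 3816, 4296
Fifth differences: 480, 480, 480, 480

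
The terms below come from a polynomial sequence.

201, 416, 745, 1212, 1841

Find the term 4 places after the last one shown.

D1: 215  329  467  629
D2: 114  138  162
D3: 24  24
Third differences constant at 24.
162 + 24 = 186;  629 + 186 = 815;  1841 + 815 = 2656
186 + 24 = 210;  815 + 210 = 1025;  2656 + 1025 = 3681
210 + 24 = 234;  1025 + 234 = 1259;  3681 + 1259 = 4940
234 + 24 = 258;  1259 + 258 = 1517;  4940 + 1517 = 6457

6457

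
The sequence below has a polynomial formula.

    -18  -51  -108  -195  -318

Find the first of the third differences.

-6

First differences: -33, -57, -87, -123
Second differences: -24, -30, -36
Third differences: -6, -6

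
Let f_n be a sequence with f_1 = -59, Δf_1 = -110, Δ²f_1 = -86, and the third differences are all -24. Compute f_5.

-1111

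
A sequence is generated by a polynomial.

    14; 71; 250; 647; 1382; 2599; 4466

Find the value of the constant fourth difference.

24

Δ: 57, 179, 397, 735, 1217, 1867
Δ²: 122, 218, 338, 482, 650
Δ³: 96, 120, 144, 168
Δ⁴: 24, 24, 24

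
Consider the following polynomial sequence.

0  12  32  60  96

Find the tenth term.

396

D1: 12, 20, 28, 36
D2: 8, 8, 8
The second differences are constant (8).
36 + 8 = 44;  96 + 44 = 140
44 + 8 = 52;  140 + 52 = 192
52 + 8 = 60;  192 + 60 = 252
60 + 8 = 68;  252 + 68 = 320
68 + 8 = 76;  320 + 76 = 396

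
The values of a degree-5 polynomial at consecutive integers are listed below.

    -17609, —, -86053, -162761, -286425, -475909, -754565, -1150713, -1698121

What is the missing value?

-41445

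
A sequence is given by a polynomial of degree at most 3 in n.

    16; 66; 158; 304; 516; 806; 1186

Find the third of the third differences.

First differences: 50, 92, 146, 212, 290, 380
Second differences: 42, 54, 66, 78, 90
Third differences: 12, 12, 12, 12

12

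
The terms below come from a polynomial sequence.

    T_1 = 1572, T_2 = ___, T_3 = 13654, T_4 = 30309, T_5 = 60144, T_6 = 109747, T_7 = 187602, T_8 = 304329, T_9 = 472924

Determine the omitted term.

5247

Using the last 7 terms:
First differences: 16655  29835  49603  77855  116727  168595
Second differences: 13180  19768  28252  38872  51868
Third differences: 6588  8484  10620  12996
Fourth differences: 1896  2136  2376
Fifth differences: 240  240
Constant fifth difference = 240.
Extend backward: 1896 − 240 = 1656;  6588 − 1656 = 4932;  13180 − 4932 = 8248;  16655 − 8248 = 8407;  13654 − 8407 = 5247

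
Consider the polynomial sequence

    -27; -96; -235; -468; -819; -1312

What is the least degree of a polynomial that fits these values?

3

Δ: -69, -139, -233, -351, -493
Δ²: -70, -94, -118, -142
Δ³: -24, -24, -24
The third differences are constant, so the polynomial has degree 3.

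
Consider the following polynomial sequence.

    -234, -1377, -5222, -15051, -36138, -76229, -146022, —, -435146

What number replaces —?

-259647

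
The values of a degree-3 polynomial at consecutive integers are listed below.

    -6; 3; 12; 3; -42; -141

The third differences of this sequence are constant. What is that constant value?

-18

First differences: 9, 9, -9, -45, -99
Second differences: 0, -18, -36, -54
Third differences: -18, -18, -18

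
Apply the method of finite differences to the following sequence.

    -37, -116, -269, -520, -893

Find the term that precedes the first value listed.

-8

Δ: -79  -153  -251  -373
Δ²: -74  -98  -122
Δ³: -24  -24
The third differences are constant at -24.
Work back: -74 + 24 = -50;  -79 + 50 = -29;  -37 + 29 = -8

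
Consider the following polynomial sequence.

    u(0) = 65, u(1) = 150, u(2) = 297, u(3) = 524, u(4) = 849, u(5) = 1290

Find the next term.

D1: 85  147  227  325  441
D2: 62  80  98  116
D3: 18  18  18
Constant third difference = 18, so extend:
116 + 18 = 134;  441 + 134 = 575;  1290 + 575 = 1865

1865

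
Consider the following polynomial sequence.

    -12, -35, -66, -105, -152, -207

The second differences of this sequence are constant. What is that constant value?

First differences: -23, -31, -39, -47, -55
Second differences: -8, -8, -8, -8

-8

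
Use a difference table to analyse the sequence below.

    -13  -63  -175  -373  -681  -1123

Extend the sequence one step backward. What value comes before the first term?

D1: -50, -112, -198, -308, -442
D2: -62, -86, -110, -134
D3: -24, -24, -24
The third differences are constant at -24.
Work back: -62 + 24 = -38;  -50 + 38 = -12;  -13 + 12 = -1

-1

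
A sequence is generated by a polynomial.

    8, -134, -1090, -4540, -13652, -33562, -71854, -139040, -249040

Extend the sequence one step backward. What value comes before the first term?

8

Δ: -142, -956, -3450, -9112, -19910, -38292, -67186, -110000
Δ²: -814, -2494, -5662, -10798, -18382, -28894, -42814
Δ³: -1680, -3168, -5136, -7584, -10512, -13920
Δ⁴: -1488, -1968, -2448, -2928, -3408
Δ⁵: -480, -480, -480, -480
The fifth differences are constant at -480.
Work back: -1488 + 480 = -1008;  -1680 + 1008 = -672;  -814 + 672 = -142;  -142 + 142 = 0;  8 + 0 = 8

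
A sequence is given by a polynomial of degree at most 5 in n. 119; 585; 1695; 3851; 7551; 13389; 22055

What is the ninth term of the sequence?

51111

Δ: 466  1110  2156  3700  5838  8666
Δ²: 644  1046  1544  2138  2828
Δ³: 402  498  594  690
Δ⁴: 96  96  96
The fourth differences are constant (96).
690 + 96 = 786;  2828 + 786 = 3614;  8666 + 3614 = 12280;  22055 + 12280 = 34335
786 + 96 = 882;  3614 + 882 = 4496;  12280 + 4496 = 16776;  34335 + 16776 = 51111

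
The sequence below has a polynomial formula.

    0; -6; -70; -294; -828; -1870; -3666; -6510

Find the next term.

-10744

-6  -64  -224  -534  -1042  -1796  -2844
-58  -160  -310  -508  -754  -1048
-102  -150  -198  -246  -294
-48  -48  -48  -48
Fourth differences constant at -48.
-294 − 48 = -342;  -1048 − 342 = -1390;  -2844 − 1390 = -4234;  -6510 − 4234 = -10744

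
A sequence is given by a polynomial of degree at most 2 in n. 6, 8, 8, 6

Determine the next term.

2

2  0  -2
-2  -2
Constant second difference = -2, so extend:
-2 − 2 = -4;  6 − 4 = 2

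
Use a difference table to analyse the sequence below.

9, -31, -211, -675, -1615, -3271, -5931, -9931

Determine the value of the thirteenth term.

-65151

First differences: -40, -180, -464, -940, -1656, -2660, -4000
Second differences: -140, -284, -476, -716, -1004, -1340
Third differences: -144, -192, -240, -288, -336
Fourth differences: -48, -48, -48, -48
Constant fourth difference = -48, so extend:
-336 − 48 = -384;  -1340 − 384 = -1724;  -4000 − 1724 = -5724;  -9931 − 5724 = -15655
-384 − 48 = -432;  -1724 − 432 = -2156;  -5724 − 2156 = -7880;  -15655 − 7880 = -23535
-432 − 48 = -480;  -2156 − 480 = -2636;  -7880 − 2636 = -10516;  -23535 − 10516 = -34051
-480 − 48 = -528;  -2636 − 528 = -3164;  -10516 − 3164 = -13680;  -34051 − 13680 = -47731
-528 − 48 = -576;  -3164 − 576 = -3740;  -13680 − 3740 = -17420;  -47731 − 17420 = -65151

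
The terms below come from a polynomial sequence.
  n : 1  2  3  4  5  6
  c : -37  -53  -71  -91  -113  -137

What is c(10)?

First differences: -16, -18, -20, -22, -24
Second differences: -2, -2, -2, -2
Constant second difference = -2, so extend:
-24 − 2 = -26;  -137 − 26 = -163
-26 − 2 = -28;  -163 − 28 = -191
-28 − 2 = -30;  -191 − 30 = -221
-30 − 2 = -32;  -221 − 32 = -253

-253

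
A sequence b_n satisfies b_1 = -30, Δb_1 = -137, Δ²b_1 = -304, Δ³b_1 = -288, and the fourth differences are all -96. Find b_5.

Build the table forward from the leading diagonal:
Δ⁴: -96, -96, -96, -96, -96
Δ³: -288, -384, -480, -576, -672
Δ²: -304, -592, -976, -1456, -2032
Δ: -137, -441, -1033, -2009, -3465
b: -30, -167, -608, -1641, -3650

-3650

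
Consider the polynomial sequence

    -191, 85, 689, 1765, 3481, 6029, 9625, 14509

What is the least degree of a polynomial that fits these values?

Δ: 276, 604, 1076, 1716, 2548, 3596, 4884
Δ²: 328, 472, 640, 832, 1048, 1288
Δ³: 144, 168, 192, 216, 240
Δ⁴: 24, 24, 24, 24
The fourth differences are constant, so the polynomial has degree 4.

4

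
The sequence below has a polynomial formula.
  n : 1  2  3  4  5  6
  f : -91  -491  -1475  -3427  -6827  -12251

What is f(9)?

-47867

-400  -984  -1952  -3400  -5424
-584  -968  -1448  -2024
-384  -480  -576
-96  -96
The fourth differences are constant (-96).
-576 − 96 = -672;  -2024 − 672 = -2696;  -5424 − 2696 = -8120;  -12251 − 8120 = -20371
-672 − 96 = -768;  -2696 − 768 = -3464;  -8120 − 3464 = -11584;  -20371 − 11584 = -31955
-768 − 96 = -864;  -3464 − 864 = -4328;  -11584 − 4328 = -15912;  -31955 − 15912 = -47867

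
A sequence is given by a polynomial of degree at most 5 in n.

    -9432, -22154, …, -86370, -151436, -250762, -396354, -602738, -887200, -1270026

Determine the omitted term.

Using the last 7 terms:
-65066  -99326  -145592  -206384  -284462  -382826
-34260  -46266  -60792  -78078  -98364
-12006  -14526  -17286  -20286
-2520  -2760  -3000
-240  -240
Constant fifth difference = -240.
Extend backward: -2520 + 240 = -2280;  -12006 + 2280 = -9726;  -34260 + 9726 = -24534;  -65066 + 24534 = -40532;  -86370 + 40532 = -45838

-45838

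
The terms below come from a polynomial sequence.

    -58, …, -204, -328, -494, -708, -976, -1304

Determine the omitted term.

-116

Using the last 6 terms:
Δ: -124  -166  -214  -268  -328
Δ²: -42  -48  -54  -60
Δ³: -6  -6  -6
Constant third difference = -6.
Extend backward: -42 + 6 = -36;  -124 + 36 = -88;  -204 + 88 = -116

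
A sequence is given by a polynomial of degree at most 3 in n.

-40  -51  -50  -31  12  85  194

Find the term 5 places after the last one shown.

First differences: -11  1  19  43  73  109
Second differences: 12  18  24  30  36
Third differences: 6  6  6  6
The third differences are constant (6).
36 + 6 = 42;  109 + 42 = 151;  194 + 151 = 345
42 + 6 = 48;  151 + 48 = 199;  345 + 199 = 544
48 + 6 = 54;  199 + 54 = 253;  544 + 253 = 797
54 + 6 = 60;  253 + 60 = 313;  797 + 313 = 1110
60 + 6 = 66;  313 + 66 = 379;  1110 + 379 = 1489

1489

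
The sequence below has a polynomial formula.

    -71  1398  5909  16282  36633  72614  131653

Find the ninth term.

First differences: 1469 , 4511 , 10373 , 20351 , 35981 , 59039
Second differences: 3042 , 5862 , 9978 , 15630 , 23058
Third differences: 2820 , 4116 , 5652 , 7428
Fourth differences: 1296 , 1536 , 1776
Fifth differences: 240 , 240
The fifth differences are constant (240).
1776 + 240 = 2016;  7428 + 2016 = 9444;  23058 + 9444 = 32502;  59039 + 32502 = 91541;  131653 + 91541 = 223194
2016 + 240 = 2256;  9444 + 2256 = 11700;  32502 + 11700 = 44202;  91541 + 44202 = 135743;  223194 + 135743 = 358937

358937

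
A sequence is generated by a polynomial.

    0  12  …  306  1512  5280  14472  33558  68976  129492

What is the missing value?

48

Using the last 7 terms:
Δ: 1206  3768  9192  19086  35418  60516
Δ²: 2562  5424  9894  16332  25098
Δ³: 2862  4470  6438  8766
Δ⁴: 1608  1968  2328
Δ⁵: 360  360
Constant fifth difference = 360.
Extend backward: 1608 − 360 = 1248;  2862 − 1248 = 1614;  2562 − 1614 = 948;  1206 − 948 = 258;  306 − 258 = 48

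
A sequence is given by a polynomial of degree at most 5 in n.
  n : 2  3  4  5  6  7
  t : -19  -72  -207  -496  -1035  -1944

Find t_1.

D1: -53  -135  -289  -539  -909
D2: -82  -154  -250  -370
D3: -72  -96  -120
D4: -24  -24
The fourth differences are constant at -24.
Work back: -72 + 24 = -48;  -82 + 48 = -34;  -53 + 34 = -19;  -19 + 19 = 0

0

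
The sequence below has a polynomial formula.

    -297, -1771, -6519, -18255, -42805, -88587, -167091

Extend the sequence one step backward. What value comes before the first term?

D1: -1474  -4748  -11736  -24550  -45782  -78504
D2: -3274  -6988  -12814  -21232  -32722
D3: -3714  -5826  -8418  -11490
D4: -2112  -2592  -3072
D5: -480  -480
The fifth differences are constant at -480.
Work back: -2112 + 480 = -1632;  -3714 + 1632 = -2082;  -3274 + 2082 = -1192;  -1474 + 1192 = -282;  -297 + 282 = -15

-15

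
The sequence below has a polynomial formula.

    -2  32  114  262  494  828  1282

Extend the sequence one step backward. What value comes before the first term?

Δ: 34  82  148  232  334  454
Δ²: 48  66  84  102  120
Δ³: 18  18  18  18
The third differences are constant at 18.
Work back: 48 − 18 = 30;  34 − 30 = 4;  -2 − 4 = -6

-6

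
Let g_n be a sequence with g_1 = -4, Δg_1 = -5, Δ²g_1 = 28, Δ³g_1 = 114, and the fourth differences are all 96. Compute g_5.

696

Build the table forward from the leading diagonal:
Δ⁴: 96, 96, 96, 96, 96
Δ³: 114, 210, 306, 402, 498
Δ²: 28, 142, 352, 658, 1060
Δ: -5, 23, 165, 517, 1175
g: -4, -9, 14, 179, 696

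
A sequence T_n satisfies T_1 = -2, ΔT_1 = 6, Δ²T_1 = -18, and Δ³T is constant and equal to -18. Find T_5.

Build the table forward from the leading diagonal:
D3: -18, -18, -18, -18, -18
D2: -18, -36, -54, -72, -90
D1: 6, -12, -48, -102, -174
T: -2, 4, -8, -56, -158

-158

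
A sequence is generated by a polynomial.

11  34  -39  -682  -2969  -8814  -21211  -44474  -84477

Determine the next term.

Δ: 23, -73, -643, -2287, -5845, -12397, -23263, -40003
Δ²: -96, -570, -1644, -3558, -6552, -10866, -16740
Δ³: -474, -1074, -1914, -2994, -4314, -5874
Δ⁴: -600, -840, -1080, -1320, -1560
Δ⁵: -240, -240, -240, -240
Fifth differences constant at -240.
-1560 − 240 = -1800;  -5874 − 1800 = -7674;  -16740 − 7674 = -24414;  -40003 − 24414 = -64417;  -84477 − 64417 = -148894

-148894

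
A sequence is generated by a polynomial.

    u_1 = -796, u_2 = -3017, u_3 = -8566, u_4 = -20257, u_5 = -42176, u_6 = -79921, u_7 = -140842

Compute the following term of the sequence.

Δ: -2221, -5549, -11691, -21919, -37745, -60921
Δ²: -3328, -6142, -10228, -15826, -23176
Δ³: -2814, -4086, -5598, -7350
Δ⁴: -1272, -1512, -1752
Δ⁵: -240, -240
Fifth differences constant at -240.
-1752 − 240 = -1992;  -7350 − 1992 = -9342;  -23176 − 9342 = -32518;  -60921 − 32518 = -93439;  -140842 − 93439 = -234281

-234281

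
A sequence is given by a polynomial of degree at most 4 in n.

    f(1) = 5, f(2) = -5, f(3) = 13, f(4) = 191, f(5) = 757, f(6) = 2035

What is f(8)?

8503

-10  18  178  566  1278
28  160  388  712
132  228  324
96  96
Constant fourth difference = 96, so extend:
324 + 96 = 420;  712 + 420 = 1132;  1278 + 1132 = 2410;  2035 + 2410 = 4445
420 + 96 = 516;  1132 + 516 = 1648;  2410 + 1648 = 4058;  4445 + 4058 = 8503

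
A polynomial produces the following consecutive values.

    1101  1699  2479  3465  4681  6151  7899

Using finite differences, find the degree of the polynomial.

3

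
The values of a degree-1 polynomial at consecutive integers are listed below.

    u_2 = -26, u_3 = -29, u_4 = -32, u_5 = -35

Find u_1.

-23

Δ: -3  -3  -3
The first differences are constant at -3.
Work back: -26 + 3 = -23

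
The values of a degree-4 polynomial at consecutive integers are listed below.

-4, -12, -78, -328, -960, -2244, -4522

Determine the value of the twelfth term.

-47832

First differences: -8 , -66 , -250 , -632 , -1284 , -2278
Second differences: -58 , -184 , -382 , -652 , -994
Third differences: -126 , -198 , -270 , -342
Fourth differences: -72 , -72 , -72
Constant fourth difference = -72, so extend:
-342 − 72 = -414;  -994 − 414 = -1408;  -2278 − 1408 = -3686;  -4522 − 3686 = -8208
-414 − 72 = -486;  -1408 − 486 = -1894;  -3686 − 1894 = -5580;  -8208 − 5580 = -13788
-486 − 72 = -558;  -1894 − 558 = -2452;  -5580 − 2452 = -8032;  -13788 − 8032 = -21820
-558 − 72 = -630;  -2452 − 630 = -3082;  -8032 − 3082 = -11114;  -21820 − 11114 = -32934
-630 − 72 = -702;  -3082 − 702 = -3784;  -11114 − 3784 = -14898;  -32934 − 14898 = -47832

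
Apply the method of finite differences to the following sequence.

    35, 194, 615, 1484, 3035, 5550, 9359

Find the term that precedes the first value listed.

First differences: 159, 421, 869, 1551, 2515, 3809
Second differences: 262, 448, 682, 964, 1294
Third differences: 186, 234, 282, 330
Fourth differences: 48, 48, 48
The fourth differences are constant at 48.
Work back: 186 − 48 = 138;  262 − 138 = 124;  159 − 124 = 35;  35 − 35 = 0

0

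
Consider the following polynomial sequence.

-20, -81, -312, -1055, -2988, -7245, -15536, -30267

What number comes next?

-54660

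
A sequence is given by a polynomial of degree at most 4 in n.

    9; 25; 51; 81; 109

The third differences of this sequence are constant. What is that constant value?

-6

D1: 16, 26, 30, 28
D2: 10, 4, -2
D3: -6, -6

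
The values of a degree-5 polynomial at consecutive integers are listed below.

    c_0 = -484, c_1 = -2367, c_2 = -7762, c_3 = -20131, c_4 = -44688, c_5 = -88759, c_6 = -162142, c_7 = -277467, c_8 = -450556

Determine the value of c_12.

-2168872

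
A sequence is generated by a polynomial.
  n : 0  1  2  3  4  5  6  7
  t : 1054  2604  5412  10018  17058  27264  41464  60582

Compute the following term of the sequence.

Δ: 1550 , 2808 , 4606 , 7040 , 10206 , 14200 , 19118
Δ²: 1258 , 1798 , 2434 , 3166 , 3994 , 4918
Δ³: 540 , 636 , 732 , 828 , 924
Δ⁴: 96 , 96 , 96 , 96
Fourth differences constant at 96.
924 + 96 = 1020;  4918 + 1020 = 5938;  19118 + 5938 = 25056;  60582 + 25056 = 85638

85638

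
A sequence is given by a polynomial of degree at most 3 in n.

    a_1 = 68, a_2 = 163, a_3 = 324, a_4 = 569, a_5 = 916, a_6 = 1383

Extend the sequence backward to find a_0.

21

Δ: 95, 161, 245, 347, 467
Δ²: 66, 84, 102, 120
Δ³: 18, 18, 18
The third differences are constant at 18.
Work back: 66 − 18 = 48;  95 − 48 = 47;  68 − 47 = 21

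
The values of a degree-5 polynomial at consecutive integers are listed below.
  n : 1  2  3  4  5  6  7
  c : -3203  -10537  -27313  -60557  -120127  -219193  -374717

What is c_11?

D1: -7334, -16776, -33244, -59570, -99066, -155524
D2: -9442, -16468, -26326, -39496, -56458
D3: -7026, -9858, -13170, -16962
D4: -2832, -3312, -3792
D5: -480, -480
The fifth differences are constant (-480).
-3792 − 480 = -4272;  -16962 − 4272 = -21234;  -56458 − 21234 = -77692;  -155524 − 77692 = -233216;  -374717 − 233216 = -607933
-4272 − 480 = -4752;  -21234 − 4752 = -25986;  -77692 − 25986 = -103678;  -233216 − 103678 = -336894;  -607933 − 336894 = -944827
-4752 − 480 = -5232;  -25986 − 5232 = -31218;  -103678 − 31218 = -134896;  -336894 − 134896 = -471790;  -944827 − 471790 = -1416617
-5232 − 480 = -5712;  -31218 − 5712 = -36930;  -134896 − 36930 = -171826;  -471790 − 171826 = -643616;  -1416617 − 643616 = -2060233

-2060233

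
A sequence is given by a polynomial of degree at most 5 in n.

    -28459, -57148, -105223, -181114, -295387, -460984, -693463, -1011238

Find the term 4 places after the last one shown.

-3616978

-28689, -48075, -75891, -114273, -165597, -232479, -317775
-19386, -27816, -38382, -51324, -66882, -85296
-8430, -10566, -12942, -15558, -18414
-2136, -2376, -2616, -2856
-240, -240, -240
Constant fifth difference = -240, so extend:
-2856 − 240 = -3096;  -18414 − 3096 = -21510;  -85296 − 21510 = -106806;  -317775 − 106806 = -424581;  -1011238 − 424581 = -1435819
-3096 − 240 = -3336;  -21510 − 3336 = -24846;  -106806 − 24846 = -131652;  -424581 − 131652 = -556233;  -1435819 − 556233 = -1992052
-3336 − 240 = -3576;  -24846 − 3576 = -28422;  -131652 − 28422 = -160074;  -556233 − 160074 = -716307;  -1992052 − 716307 = -2708359
-3576 − 240 = -3816;  -28422 − 3816 = -32238;  -160074 − 32238 = -192312;  -716307 − 192312 = -908619;  -2708359 − 908619 = -3616978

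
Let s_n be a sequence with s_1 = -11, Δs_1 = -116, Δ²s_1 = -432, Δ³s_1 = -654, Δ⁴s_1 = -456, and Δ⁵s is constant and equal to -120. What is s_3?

Build the table forward from the leading diagonal:
D5: -120  -120  -120
D4: -456  -576  -696
D3: -654  -1110  -1686
D2: -432  -1086  -2196
D1: -116  -548  -1634
s: -11  -127  -675

-675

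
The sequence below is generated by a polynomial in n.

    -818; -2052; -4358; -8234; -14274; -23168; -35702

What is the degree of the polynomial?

D1: -1234, -2306, -3876, -6040, -8894, -12534
D2: -1072, -1570, -2164, -2854, -3640
D3: -498, -594, -690, -786
D4: -96, -96, -96
The fourth differences are constant, so the polynomial has degree 4.

4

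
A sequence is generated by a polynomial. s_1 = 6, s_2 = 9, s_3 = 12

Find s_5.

18

First differences: 3 , 3
First differences constant at 3.
12 + 3 = 15
15 + 3 = 18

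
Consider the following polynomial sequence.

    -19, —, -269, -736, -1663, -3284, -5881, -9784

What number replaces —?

Using the last 6 terms:
-467, -927, -1621, -2597, -3903
-460, -694, -976, -1306
-234, -282, -330
-48, -48
Constant fourth difference = -48.
Extend backward: -234 + 48 = -186;  -460 + 186 = -274;  -467 + 274 = -193;  -269 + 193 = -76

-76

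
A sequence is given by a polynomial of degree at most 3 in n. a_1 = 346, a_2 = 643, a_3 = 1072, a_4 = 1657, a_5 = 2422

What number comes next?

297, 429, 585, 765
132, 156, 180
24, 24
The third differences are constant (24).
180 + 24 = 204;  765 + 204 = 969;  2422 + 969 = 3391

3391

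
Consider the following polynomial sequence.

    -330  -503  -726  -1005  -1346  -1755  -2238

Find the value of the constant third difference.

-6

First differences: -173, -223, -279, -341, -409, -483
Second differences: -50, -56, -62, -68, -74
Third differences: -6, -6, -6, -6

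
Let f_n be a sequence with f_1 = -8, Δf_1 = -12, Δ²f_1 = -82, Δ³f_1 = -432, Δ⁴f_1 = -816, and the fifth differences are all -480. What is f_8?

Build the table forward from the leading diagonal:
Δ⁵: -480, -480, -480, -480, -480, -480, -480, -480
Δ⁴: -816, -1296, -1776, -2256, -2736, -3216, -3696, -4176
Δ³: -432, -1248, -2544, -4320, -6576, -9312, -12528, -16224
Δ²: -82, -514, -1762, -4306, -8626, -15202, -24514, -37042
Δ: -12, -94, -608, -2370, -6676, -15302, -30504, -55018
f: -8, -20, -114, -722, -3092, -9768, -25070, -55574

-55574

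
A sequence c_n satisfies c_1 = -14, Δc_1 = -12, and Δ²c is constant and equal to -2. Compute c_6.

-94

Build the table forward from the leading diagonal:
Δ²: -2, -2, -2, -2, -2, -2
Δ: -12, -14, -16, -18, -20, -22
c: -14, -26, -40, -56, -74, -94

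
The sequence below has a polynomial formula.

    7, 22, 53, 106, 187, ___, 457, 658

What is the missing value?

Using the first 5 terms:
15, 31, 53, 81
16, 22, 28
6, 6
Constant third difference = 6.
Extend forward: 28 + 6 = 34;  81 + 34 = 115;  187 + 115 = 302

302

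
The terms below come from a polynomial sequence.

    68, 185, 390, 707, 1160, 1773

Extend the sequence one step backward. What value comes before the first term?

117  205  317  453  613
88  112  136  160
24  24  24
The third differences are constant at 24.
Work back: 88 − 24 = 64;  117 − 64 = 53;  68 − 53 = 15

15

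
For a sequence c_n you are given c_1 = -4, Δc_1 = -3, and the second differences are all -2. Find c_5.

Build the table forward from the leading diagonal:
Δ²: -2, -2, -2, -2, -2
Δ: -3, -5, -7, -9, -11
c: -4, -7, -12, -19, -28

-28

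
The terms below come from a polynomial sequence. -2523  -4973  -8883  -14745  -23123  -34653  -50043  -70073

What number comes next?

-95595

First differences: -2450 , -3910 , -5862 , -8378 , -11530 , -15390 , -20030
Second differences: -1460 , -1952 , -2516 , -3152 , -3860 , -4640
Third differences: -492 , -564 , -636 , -708 , -780
Fourth differences: -72 , -72 , -72 , -72
Fourth differences constant at -72.
-780 − 72 = -852;  -4640 − 852 = -5492;  -20030 − 5492 = -25522;  -70073 − 25522 = -95595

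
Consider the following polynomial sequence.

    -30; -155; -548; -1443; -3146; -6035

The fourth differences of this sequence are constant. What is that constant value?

Δ: -125, -393, -895, -1703, -2889
Δ²: -268, -502, -808, -1186
Δ³: -234, -306, -378
Δ⁴: -72, -72

-72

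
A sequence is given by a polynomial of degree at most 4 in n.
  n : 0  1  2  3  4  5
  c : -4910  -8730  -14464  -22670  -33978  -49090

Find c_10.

Δ: -3820, -5734, -8206, -11308, -15112
Δ²: -1914, -2472, -3102, -3804
Δ³: -558, -630, -702
Δ⁴: -72, -72
Constant fourth difference = -72, so extend:
-702 − 72 = -774;  -3804 − 774 = -4578;  -15112 − 4578 = -19690;  -49090 − 19690 = -68780
-774 − 72 = -846;  -4578 − 846 = -5424;  -19690 − 5424 = -25114;  -68780 − 25114 = -93894
-846 − 72 = -918;  -5424 − 918 = -6342;  -25114 − 6342 = -31456;  -93894 − 31456 = -125350
-918 − 72 = -990;  -6342 − 990 = -7332;  -31456 − 7332 = -38788;  -125350 − 38788 = -164138
-990 − 72 = -1062;  -7332 − 1062 = -8394;  -38788 − 8394 = -47182;  -164138 − 47182 = -211320

-211320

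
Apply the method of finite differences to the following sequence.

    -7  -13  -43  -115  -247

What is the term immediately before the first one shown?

-7

First differences: -6, -30, -72, -132
Second differences: -24, -42, -60
Third differences: -18, -18
The third differences are constant at -18.
Work back: -24 + 18 = -6;  -6 + 6 = 0;  -7 + 0 = -7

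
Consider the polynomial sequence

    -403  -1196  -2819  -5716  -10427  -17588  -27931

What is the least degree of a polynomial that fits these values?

4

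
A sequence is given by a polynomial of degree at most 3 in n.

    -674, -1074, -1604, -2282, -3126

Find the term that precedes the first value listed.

-386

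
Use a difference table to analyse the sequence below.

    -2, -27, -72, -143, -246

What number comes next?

Δ: -25, -45, -71, -103
Δ²: -20, -26, -32
Δ³: -6, -6
Constant third difference = -6, so extend:
-32 − 6 = -38;  -103 − 38 = -141;  -246 − 141 = -387

-387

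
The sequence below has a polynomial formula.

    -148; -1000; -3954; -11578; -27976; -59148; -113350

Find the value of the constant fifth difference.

-360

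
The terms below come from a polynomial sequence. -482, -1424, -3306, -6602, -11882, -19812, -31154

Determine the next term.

D1: -942 , -1882 , -3296 , -5280 , -7930 , -11342
D2: -940 , -1414 , -1984 , -2650 , -3412
D3: -474 , -570 , -666 , -762
D4: -96 , -96 , -96
Fourth differences constant at -96.
-762 − 96 = -858;  -3412 − 858 = -4270;  -11342 − 4270 = -15612;  -31154 − 15612 = -46766

-46766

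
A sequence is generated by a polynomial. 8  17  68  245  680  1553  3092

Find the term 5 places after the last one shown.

First differences: 9 , 51 , 177 , 435 , 873 , 1539
Second differences: 42 , 126 , 258 , 438 , 666
Third differences: 84 , 132 , 180 , 228
Fourth differences: 48 , 48 , 48
Fourth differences constant at 48.
228 + 48 = 276;  666 + 276 = 942;  1539 + 942 = 2481;  3092 + 2481 = 5573
276 + 48 = 324;  942 + 324 = 1266;  2481 + 1266 = 3747;  5573 + 3747 = 9320
324 + 48 = 372;  1266 + 372 = 1638;  3747 + 1638 = 5385;  9320 + 5385 = 14705
372 + 48 = 420;  1638 + 420 = 2058;  5385 + 2058 = 7443;  14705 + 7443 = 22148
420 + 48 = 468;  2058 + 468 = 2526;  7443 + 2526 = 9969;  22148 + 9969 = 32117

32117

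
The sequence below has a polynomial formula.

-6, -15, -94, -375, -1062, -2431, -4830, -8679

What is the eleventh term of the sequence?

D1: -9 , -79 , -281 , -687 , -1369 , -2399 , -3849
D2: -70 , -202 , -406 , -682 , -1030 , -1450
D3: -132 , -204 , -276 , -348 , -420
D4: -72 , -72 , -72 , -72
Fourth differences constant at -72.
-420 − 72 = -492;  -1450 − 492 = -1942;  -3849 − 1942 = -5791;  -8679 − 5791 = -14470
-492 − 72 = -564;  -1942 − 564 = -2506;  -5791 − 2506 = -8297;  -14470 − 8297 = -22767
-564 − 72 = -636;  -2506 − 636 = -3142;  -8297 − 3142 = -11439;  -22767 − 11439 = -34206

-34206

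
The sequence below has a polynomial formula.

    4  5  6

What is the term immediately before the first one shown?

3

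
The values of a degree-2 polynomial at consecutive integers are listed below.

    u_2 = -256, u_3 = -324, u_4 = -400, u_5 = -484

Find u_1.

First differences: -68  -76  -84
Second differences: -8  -8
The second differences are constant at -8.
Work back: -68 + 8 = -60;  -256 + 60 = -196

-196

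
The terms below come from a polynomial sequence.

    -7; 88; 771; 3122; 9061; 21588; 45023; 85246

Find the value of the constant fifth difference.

Δ: 95, 683, 2351, 5939, 12527, 23435, 40223
Δ²: 588, 1668, 3588, 6588, 10908, 16788
Δ³: 1080, 1920, 3000, 4320, 5880
Δ⁴: 840, 1080, 1320, 1560
Δ⁵: 240, 240, 240

240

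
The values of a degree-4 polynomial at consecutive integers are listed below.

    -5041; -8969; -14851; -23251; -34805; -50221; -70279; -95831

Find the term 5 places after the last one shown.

First differences: -3928  -5882  -8400  -11554  -15416  -20058  -25552
Second differences: -1954  -2518  -3154  -3862  -4642  -5494
Third differences: -564  -636  -708  -780  -852
Fourth differences: -72  -72  -72  -72
The fourth differences are constant (-72).
-852 − 72 = -924;  -5494 − 924 = -6418;  -25552 − 6418 = -31970;  -95831 − 31970 = -127801
-924 − 72 = -996;  -6418 − 996 = -7414;  -31970 − 7414 = -39384;  -127801 − 39384 = -167185
-996 − 72 = -1068;  -7414 − 1068 = -8482;  -39384 − 8482 = -47866;  -167185 − 47866 = -215051
-1068 − 72 = -1140;  -8482 − 1140 = -9622;  -47866 − 9622 = -57488;  -215051 − 57488 = -272539
-1140 − 72 = -1212;  -9622 − 1212 = -10834;  -57488 − 10834 = -68322;  -272539 − 68322 = -340861

-340861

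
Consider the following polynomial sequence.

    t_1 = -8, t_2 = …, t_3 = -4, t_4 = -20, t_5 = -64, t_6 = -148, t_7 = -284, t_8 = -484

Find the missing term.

Using the last 6 terms:
D1: -16  -44  -84  -136  -200
D2: -28  -40  -52  -64
D3: -12  -12  -12
Constant third difference = -12.
Extend backward: -28 + 12 = -16;  -16 + 16 = 0;  -4 + 0 = -4

-4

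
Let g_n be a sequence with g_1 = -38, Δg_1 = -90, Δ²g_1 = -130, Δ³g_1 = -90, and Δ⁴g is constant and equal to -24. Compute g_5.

Build the table forward from the leading diagonal:
Fourth differences: -24  -24  -24  -24  -24
Third differences: -90  -114  -138  -162  -186
Second differences: -130  -220  -334  -472  -634
First differences: -90  -220  -440  -774  -1246
g: -38  -128  -348  -788  -1562

-1562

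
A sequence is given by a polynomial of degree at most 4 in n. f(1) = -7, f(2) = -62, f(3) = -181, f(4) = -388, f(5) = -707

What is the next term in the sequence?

-1162

Δ: -55, -119, -207, -319
Δ²: -64, -88, -112
Δ³: -24, -24
Constant third difference = -24, so extend:
-112 − 24 = -136;  -319 − 136 = -455;  -707 − 455 = -1162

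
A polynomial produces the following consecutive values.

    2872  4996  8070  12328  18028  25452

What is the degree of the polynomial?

First differences: 2124, 3074, 4258, 5700, 7424
Second differences: 950, 1184, 1442, 1724
Third differences: 234, 258, 282
Fourth differences: 24, 24
The fourth differences are constant, so the polynomial has degree 4.

4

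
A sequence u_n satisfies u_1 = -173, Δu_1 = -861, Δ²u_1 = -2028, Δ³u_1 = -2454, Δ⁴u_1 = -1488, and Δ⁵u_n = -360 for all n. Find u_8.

Build the table forward from the leading diagonal:
Δ⁵: -360  -360  -360  -360  -360  -360  -360  -360
Δ⁴: -1488  -1848  -2208  -2568  -2928  -3288  -3648  -4008
Δ³: -2454  -3942  -5790  -7998  -10566  -13494  -16782  -20430
Δ²: -2028  -4482  -8424  -14214  -22212  -32778  -46272  -63054
Δ: -861  -2889  -7371  -15795  -30009  -52221  -84999  -131271
u: -173  -1034  -3923  -11294  -27089  -57098  -109319  -194318

-194318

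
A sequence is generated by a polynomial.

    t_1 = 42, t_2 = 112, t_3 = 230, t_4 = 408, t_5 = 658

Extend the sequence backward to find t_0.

8

Δ: 70, 118, 178, 250
Δ²: 48, 60, 72
Δ³: 12, 12
The third differences are constant at 12.
Work back: 48 − 12 = 36;  70 − 36 = 34;  42 − 34 = 8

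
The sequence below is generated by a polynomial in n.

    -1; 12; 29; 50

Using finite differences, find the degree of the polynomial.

2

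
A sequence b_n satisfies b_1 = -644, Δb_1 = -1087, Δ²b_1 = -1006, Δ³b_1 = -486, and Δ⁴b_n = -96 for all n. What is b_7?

-33416

Build the table forward from the leading diagonal:
Fourth differences: -96, -96, -96, -96, -96, -96, -96
Third differences: -486, -582, -678, -774, -870, -966, -1062
Second differences: -1006, -1492, -2074, -2752, -3526, -4396, -5362
First differences: -1087, -2093, -3585, -5659, -8411, -11937, -16333
b: -644, -1731, -3824, -7409, -13068, -21479, -33416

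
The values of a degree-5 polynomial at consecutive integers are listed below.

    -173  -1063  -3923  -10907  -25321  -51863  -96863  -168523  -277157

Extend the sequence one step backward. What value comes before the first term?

D1: -890  -2860  -6984  -14414  -26542  -45000  -71660  -108634
D2: -1970  -4124  -7430  -12128  -18458  -26660  -36974
D3: -2154  -3306  -4698  -6330  -8202  -10314
D4: -1152  -1392  -1632  -1872  -2112
D5: -240  -240  -240  -240
The fifth differences are constant at -240.
Work back: -1152 + 240 = -912;  -2154 + 912 = -1242;  -1970 + 1242 = -728;  -890 + 728 = -162;  -173 + 162 = -11

-11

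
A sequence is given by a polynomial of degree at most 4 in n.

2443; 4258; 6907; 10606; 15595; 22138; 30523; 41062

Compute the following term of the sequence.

54091

First differences: 1815 , 2649 , 3699 , 4989 , 6543 , 8385 , 10539
Second differences: 834 , 1050 , 1290 , 1554 , 1842 , 2154
Third differences: 216 , 240 , 264 , 288 , 312
Fourth differences: 24 , 24 , 24 , 24
Constant fourth difference = 24, so extend:
312 + 24 = 336;  2154 + 336 = 2490;  10539 + 2490 = 13029;  41062 + 13029 = 54091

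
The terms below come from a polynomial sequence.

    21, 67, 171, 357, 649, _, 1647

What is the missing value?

1071

Using the first 5 terms:
Δ: 46  104  186  292
Δ²: 58  82  106
Δ³: 24  24
Constant third difference = 24.
Extend forward: 106 + 24 = 130;  292 + 130 = 422;  649 + 422 = 1071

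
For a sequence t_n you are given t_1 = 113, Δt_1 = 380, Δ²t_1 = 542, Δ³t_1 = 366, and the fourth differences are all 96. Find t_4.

3245

Build the table forward from the leading diagonal:
D4: 96, 96, 96, 96
D3: 366, 462, 558, 654
D2: 542, 908, 1370, 1928
D1: 380, 922, 1830, 3200
t: 113, 493, 1415, 3245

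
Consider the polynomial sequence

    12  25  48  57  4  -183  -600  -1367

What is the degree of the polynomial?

First differences: 13, 23, 9, -53, -187, -417, -767
Second differences: 10, -14, -62, -134, -230, -350
Third differences: -24, -48, -72, -96, -120
Fourth differences: -24, -24, -24, -24
The fourth differences are constant, so the polynomial has degree 4.

4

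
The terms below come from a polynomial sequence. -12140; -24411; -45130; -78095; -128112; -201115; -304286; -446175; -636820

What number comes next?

D1: -12271  -20719  -32965  -50017  -73003  -103171  -141889  -190645
D2: -8448  -12246  -17052  -22986  -30168  -38718  -48756
D3: -3798  -4806  -5934  -7182  -8550  -10038
D4: -1008  -1128  -1248  -1368  -1488
D5: -120  -120  -120  -120
Constant fifth difference = -120, so extend:
-1488 − 120 = -1608;  -10038 − 1608 = -11646;  -48756 − 11646 = -60402;  -190645 − 60402 = -251047;  -636820 − 251047 = -887867

-887867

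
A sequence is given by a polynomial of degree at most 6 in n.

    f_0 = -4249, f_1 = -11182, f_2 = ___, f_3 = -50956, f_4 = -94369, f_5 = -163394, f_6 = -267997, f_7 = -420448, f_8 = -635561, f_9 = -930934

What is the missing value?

Using the last 7 terms:
Δ: -43413  -69025  -104603  -152451  -215113  -295373
Δ²: -25612  -35578  -47848  -62662  -80260
Δ³: -9966  -12270  -14814  -17598
Δ⁴: -2304  -2544  -2784
Δ⁵: -240  -240
Constant fifth difference = -240.
Extend backward: -2304 + 240 = -2064;  -9966 + 2064 = -7902;  -25612 + 7902 = -17710;  -43413 + 17710 = -25703;  -50956 + 25703 = -25253

-25253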